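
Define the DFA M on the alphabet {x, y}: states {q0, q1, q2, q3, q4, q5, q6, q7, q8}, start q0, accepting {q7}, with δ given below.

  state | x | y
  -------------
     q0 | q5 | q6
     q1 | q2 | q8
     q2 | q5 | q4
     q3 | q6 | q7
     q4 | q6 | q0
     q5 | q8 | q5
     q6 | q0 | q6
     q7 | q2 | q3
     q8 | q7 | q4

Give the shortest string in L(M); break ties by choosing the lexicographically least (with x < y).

A breadth-first search from q0 reaches an accepting state first via the path q0 → q5 → q8 → q7 on input xxx.
No string of length < 3 is accepted (BFS exhausts all shorter strings without reaching an accepting state), and xxx is the lexicographically least accepting string of length 3.

xxx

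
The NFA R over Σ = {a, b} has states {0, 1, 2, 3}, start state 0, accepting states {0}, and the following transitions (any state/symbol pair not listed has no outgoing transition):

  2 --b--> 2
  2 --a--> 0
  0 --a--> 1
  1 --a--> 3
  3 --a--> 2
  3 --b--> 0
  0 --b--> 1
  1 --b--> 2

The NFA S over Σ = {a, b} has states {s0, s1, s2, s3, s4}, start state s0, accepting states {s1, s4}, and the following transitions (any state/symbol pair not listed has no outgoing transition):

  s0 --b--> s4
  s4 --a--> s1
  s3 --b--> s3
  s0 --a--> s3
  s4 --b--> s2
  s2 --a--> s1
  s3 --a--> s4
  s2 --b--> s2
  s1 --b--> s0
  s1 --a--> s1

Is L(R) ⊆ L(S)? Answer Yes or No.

No

The empty string ε is in L(R) but not in L(S).
So L(R) ⊄ L(S).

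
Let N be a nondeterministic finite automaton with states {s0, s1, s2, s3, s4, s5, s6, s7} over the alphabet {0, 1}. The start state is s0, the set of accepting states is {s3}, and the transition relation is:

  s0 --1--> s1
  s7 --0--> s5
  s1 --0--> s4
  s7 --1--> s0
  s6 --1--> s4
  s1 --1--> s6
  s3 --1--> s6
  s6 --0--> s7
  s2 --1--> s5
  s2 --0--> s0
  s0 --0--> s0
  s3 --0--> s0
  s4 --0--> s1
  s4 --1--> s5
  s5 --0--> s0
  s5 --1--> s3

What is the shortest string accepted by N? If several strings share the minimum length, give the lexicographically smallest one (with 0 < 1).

1011

A breadth-first search from s0 reaches an accepting state first via the path s0 → s1 → s4 → s5 → s3 on input 1011.
No string of length < 4 is accepted (BFS exhausts all shorter strings without reaching an accepting state), and 1011 is the lexicographically least accepting string of length 4.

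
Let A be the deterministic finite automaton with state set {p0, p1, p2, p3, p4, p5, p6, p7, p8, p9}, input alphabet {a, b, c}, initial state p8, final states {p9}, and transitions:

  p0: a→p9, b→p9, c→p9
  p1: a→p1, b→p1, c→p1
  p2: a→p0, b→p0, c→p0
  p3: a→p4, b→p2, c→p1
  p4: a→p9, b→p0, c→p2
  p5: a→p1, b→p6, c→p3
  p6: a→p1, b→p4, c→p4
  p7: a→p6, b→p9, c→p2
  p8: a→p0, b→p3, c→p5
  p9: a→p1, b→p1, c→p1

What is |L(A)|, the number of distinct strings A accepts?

The useful subgraph on states {p0, p2, p3, p4, p5, p6, p8, p9} is acyclic, so L(A) is finite; the longest accepting path visits 7 useful states, giving maximum string length 6.
Counting accepting paths from p8 by length: 3 of length 2, 1 of length 3, 15 of length 4, 27 of length 5, 27 of length 6. Total 73.

73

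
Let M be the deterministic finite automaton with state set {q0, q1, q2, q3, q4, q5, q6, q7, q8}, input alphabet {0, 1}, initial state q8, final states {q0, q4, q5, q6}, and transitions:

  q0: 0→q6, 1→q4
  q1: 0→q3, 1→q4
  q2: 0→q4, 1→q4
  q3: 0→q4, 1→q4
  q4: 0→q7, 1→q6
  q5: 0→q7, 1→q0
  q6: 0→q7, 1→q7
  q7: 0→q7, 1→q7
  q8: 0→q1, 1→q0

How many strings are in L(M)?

The useful subgraph on states {q0, q1, q3, q4, q6, q8} is acyclic, so L(M) is finite; the longest accepting path visits 5 useful states, giving maximum string length 4.
Counting accepting paths from q8 by length: 1 of length 1, 3 of length 2, 4 of length 3, 2 of length 4. Total 10.

10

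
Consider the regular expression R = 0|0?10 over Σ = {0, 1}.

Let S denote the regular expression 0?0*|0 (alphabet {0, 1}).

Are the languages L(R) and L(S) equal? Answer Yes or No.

The string 10 is accepted by R but rejected by S.
So L(R) ≠ L(S).

No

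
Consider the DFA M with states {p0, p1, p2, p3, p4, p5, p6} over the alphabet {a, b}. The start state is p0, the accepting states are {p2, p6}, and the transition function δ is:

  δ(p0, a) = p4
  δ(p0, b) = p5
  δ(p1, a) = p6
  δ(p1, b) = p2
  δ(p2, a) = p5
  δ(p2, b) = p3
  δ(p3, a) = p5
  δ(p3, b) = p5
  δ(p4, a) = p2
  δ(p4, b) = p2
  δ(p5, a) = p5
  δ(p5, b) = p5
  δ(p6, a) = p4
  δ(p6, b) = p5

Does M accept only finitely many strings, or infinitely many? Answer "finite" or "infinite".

finite

The useful states (reachable from p0 and able to reach an accepting state) are {p0, p2, p4}.
Restricted to these states the transition graph has no cycle, so every accepting path has bounded length and L is finite.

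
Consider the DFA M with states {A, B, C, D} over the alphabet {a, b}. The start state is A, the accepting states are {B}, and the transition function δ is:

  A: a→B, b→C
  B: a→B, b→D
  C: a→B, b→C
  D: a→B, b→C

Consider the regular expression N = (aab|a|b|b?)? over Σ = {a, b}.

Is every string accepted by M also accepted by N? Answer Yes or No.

No

The string aa is in L(M) but not in L(N).
So L(M) ⊄ L(N).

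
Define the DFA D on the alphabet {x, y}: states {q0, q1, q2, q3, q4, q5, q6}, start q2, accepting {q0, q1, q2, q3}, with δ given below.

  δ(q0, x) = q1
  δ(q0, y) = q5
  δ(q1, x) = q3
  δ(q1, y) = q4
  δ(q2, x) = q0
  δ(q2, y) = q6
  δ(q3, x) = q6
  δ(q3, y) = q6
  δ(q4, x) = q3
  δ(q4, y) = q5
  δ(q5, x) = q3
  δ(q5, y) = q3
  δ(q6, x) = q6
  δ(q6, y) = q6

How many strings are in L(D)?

The useful subgraph on states {q0, q1, q2, q3, q4, q5} is acyclic, so L(D) is finite; the longest accepting path visits 6 useful states, giving maximum string length 5.
Counting accepting paths from q2 by length: 1 of length 0, 1 of length 1, 1 of length 2, 3 of length 3, 1 of length 4, 2 of length 5. Total 9.

9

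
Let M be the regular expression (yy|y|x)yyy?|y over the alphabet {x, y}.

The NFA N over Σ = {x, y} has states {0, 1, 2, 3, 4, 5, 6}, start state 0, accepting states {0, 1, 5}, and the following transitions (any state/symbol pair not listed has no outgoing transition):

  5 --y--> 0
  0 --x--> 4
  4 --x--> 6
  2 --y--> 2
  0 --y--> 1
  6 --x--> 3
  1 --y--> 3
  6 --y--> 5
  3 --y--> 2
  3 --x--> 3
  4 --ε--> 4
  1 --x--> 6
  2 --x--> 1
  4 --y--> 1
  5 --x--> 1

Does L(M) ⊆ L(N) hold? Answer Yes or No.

No

The string xyy is in L(M) but not in L(N).
So L(M) ⊄ L(N).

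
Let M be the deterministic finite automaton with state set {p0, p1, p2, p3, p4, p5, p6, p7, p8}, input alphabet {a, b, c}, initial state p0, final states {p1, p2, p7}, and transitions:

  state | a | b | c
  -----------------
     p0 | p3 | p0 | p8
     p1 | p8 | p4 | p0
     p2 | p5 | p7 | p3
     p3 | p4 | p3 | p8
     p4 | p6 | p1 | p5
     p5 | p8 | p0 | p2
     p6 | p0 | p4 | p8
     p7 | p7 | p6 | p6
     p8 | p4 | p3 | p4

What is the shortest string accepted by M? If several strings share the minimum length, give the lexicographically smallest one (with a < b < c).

aab

A breadth-first search from p0 reaches an accepting state first via the path p0 → p3 → p4 → p1 on input aab.
No string of length < 3 is accepted (BFS exhausts all shorter strings without reaching an accepting state), and aab is the lexicographically least accepting string of length 3.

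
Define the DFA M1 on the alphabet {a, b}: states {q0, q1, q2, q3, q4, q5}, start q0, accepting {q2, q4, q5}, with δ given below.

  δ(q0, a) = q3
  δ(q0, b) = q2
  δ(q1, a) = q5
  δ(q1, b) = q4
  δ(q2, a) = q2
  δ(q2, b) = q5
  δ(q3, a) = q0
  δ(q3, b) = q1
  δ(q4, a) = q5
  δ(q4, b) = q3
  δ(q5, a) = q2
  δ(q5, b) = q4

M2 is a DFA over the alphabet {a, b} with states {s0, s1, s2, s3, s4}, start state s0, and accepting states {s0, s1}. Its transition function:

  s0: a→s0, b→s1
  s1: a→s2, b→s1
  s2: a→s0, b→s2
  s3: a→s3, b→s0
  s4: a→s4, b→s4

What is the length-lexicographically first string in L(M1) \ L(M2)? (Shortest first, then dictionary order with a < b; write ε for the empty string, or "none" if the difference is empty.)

The string ba is accepted by M1 but not by M2.
No shorter string lies in the difference, and ba is the lexicographically first length-2 string in L(M1) \ L(M2).

ba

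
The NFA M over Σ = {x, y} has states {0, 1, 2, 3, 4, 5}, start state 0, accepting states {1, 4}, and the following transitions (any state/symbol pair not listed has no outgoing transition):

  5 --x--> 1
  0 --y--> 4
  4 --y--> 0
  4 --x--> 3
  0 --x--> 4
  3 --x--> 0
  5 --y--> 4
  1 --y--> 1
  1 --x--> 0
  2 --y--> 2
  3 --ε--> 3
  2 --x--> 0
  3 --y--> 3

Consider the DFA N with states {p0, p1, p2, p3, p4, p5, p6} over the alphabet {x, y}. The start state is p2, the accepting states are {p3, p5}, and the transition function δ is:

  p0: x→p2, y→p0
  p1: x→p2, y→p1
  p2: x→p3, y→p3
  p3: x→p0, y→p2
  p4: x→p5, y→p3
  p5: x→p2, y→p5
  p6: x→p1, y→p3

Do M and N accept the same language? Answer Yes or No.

Exploring the product automaton M × N from the start pair (0, p2), following both machines on each input symbol, reaches 3 state pairs: (0, p2), (4, p3), (3, p0).
M accepts in {1, 4} and N accepts in {p3, p5}. In every reachable pair the two components are either both accepting — (4, p3) — or both non-accepting, so no string is accepted by exactly one of the machines: L(M) \ L(N) and L(N) \ L(M) are both empty.
Hence every string is accepted by M iff it is accepted by N, and the two languages coincide.

Yes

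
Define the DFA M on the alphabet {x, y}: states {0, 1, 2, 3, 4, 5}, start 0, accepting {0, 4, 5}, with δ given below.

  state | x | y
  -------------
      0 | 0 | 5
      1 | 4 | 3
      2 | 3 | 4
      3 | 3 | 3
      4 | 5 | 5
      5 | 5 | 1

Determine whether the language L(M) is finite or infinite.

State 0 is reachable from the start and can reach an accepting state, and it lies on the cycle 0 → 0.
Traversing that cycle any number of times yields accepted strings of unbounded length, so the language is infinite.

infinite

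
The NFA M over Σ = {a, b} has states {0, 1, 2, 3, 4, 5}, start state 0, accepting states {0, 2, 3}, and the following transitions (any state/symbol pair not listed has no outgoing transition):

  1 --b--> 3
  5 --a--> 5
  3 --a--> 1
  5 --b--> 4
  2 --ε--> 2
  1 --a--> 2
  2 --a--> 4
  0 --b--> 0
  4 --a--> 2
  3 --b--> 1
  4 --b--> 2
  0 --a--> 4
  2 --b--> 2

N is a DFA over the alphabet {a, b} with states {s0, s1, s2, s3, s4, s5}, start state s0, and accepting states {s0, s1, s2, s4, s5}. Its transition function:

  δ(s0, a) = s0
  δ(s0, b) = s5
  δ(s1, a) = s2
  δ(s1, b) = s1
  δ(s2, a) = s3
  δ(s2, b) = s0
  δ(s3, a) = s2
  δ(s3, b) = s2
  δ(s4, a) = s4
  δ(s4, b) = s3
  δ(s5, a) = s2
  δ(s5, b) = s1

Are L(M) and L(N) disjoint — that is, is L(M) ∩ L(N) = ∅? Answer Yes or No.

No

The empty string ε is accepted by both M and N.
Hence L(M) ∩ L(N) ≠ ∅.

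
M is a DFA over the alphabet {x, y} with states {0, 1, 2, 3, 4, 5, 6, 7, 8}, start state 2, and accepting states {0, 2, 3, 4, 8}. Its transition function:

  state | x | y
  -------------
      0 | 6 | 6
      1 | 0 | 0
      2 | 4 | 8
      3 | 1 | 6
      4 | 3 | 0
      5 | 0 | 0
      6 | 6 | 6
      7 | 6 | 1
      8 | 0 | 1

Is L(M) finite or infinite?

The useful states (reachable from 2 and able to reach an accepting state) are {0, 1, 2, 3, 4, 8}.
Restricted to these states the transition graph has no cycle, so every accepting path has bounded length and L is finite.

finite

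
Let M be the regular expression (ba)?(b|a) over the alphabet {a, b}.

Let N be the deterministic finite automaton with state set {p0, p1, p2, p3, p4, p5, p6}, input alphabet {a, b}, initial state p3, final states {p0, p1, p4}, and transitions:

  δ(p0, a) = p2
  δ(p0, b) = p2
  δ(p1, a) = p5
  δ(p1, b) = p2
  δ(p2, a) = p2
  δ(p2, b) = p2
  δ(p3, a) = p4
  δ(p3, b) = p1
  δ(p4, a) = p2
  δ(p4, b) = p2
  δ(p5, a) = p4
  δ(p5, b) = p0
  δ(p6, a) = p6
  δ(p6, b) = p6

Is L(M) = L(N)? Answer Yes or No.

Converting the expression M to a DFA (subset construction, then merging equivalent states) gives the minimal DFA with states {m0, m1, m2, m3, m4}, start state m0, accepting states {m1, m2} and transitions m0: a→m1, b→m2; m1: a→m3, b→m3; m2: a→m4, b→m3; m3: a→m3, b→m3; m4: a→m1, b→m1.
Exploring the product automaton M × N from the start pair (m0, p3), following both machines on each input symbol, reaches 6 state pairs: (m0, p3), (m1, p4), (m2, p1), (m3, p2), (m4, p5), (m1, p0).
M accepts in {m1, m2} and N accepts in {p0, p1, p4}. In every reachable pair the two components are either both accepting — (m1, p4), (m2, p1), (m1, p0) — or both non-accepting, so no string is accepted by exactly one of the machines: L(M) \ L(N) and L(N) \ L(M) are both empty.
Hence every string is accepted by M iff it is accepted by N, and the two languages coincide.

Yes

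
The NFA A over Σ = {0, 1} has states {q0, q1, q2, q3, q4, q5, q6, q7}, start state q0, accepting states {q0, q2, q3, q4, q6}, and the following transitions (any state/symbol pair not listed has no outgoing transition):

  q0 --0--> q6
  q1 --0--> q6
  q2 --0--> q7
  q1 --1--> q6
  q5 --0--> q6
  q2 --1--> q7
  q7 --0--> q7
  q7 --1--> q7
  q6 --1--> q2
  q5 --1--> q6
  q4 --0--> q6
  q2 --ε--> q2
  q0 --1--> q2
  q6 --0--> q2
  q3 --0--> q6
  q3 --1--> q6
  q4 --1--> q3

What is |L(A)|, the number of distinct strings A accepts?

The useful subgraph on states {q0, q2, q6} is acyclic, so L(A) is finite; the longest accepting path visits 3 useful states, giving maximum string length 2.
Counting accepting paths from q0 by length: 1 of length 0, 2 of length 1, 2 of length 2. Total 5.

5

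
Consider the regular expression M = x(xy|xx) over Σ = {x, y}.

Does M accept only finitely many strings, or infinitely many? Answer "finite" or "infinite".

The expression contains no Kleene star (every subexpression denotes a finite set), so L(M) is finite.

finite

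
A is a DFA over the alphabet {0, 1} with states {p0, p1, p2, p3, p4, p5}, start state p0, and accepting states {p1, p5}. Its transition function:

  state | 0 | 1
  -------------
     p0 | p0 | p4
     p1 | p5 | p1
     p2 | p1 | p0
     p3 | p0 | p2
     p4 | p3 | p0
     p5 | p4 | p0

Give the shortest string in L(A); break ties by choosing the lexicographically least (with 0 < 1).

1010

A breadth-first search from p0 reaches an accepting state first via the path p0 → p4 → p3 → p2 → p1 on input 1010.
No string of length < 4 is accepted (BFS exhausts all shorter strings without reaching an accepting state), and 1010 is the lexicographically least accepting string of length 4.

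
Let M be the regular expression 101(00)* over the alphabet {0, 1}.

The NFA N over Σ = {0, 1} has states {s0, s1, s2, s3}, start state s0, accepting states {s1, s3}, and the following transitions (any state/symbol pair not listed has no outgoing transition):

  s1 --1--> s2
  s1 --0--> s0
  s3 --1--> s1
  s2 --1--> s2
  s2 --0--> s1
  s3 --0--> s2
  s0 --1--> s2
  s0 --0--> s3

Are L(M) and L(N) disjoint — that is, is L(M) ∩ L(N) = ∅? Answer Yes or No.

Yes

Converting the expression M to a DFA (subset construction, then merging equivalent states) gives the minimal DFA with states {m0, m1, m2, m3, m4, m5}, start state m0, accepting states {m4} and transitions m0: 0→m1, 1→m2; m1: 0→m1, 1→m1; m2: 0→m3, 1→m1; m3: 0→m1, 1→m4; m4: 0→m5, 1→m1; m5: 0→m4, 1→m1.
Exploring the product automaton M × N from the start pair (m0, s0), following both machines on each input symbol, reaches 11 state pairs: (m0, s0), (m1, s3), (m2, s2), (m1, s2), (m1, s1), (m3, s1), (m1, s0), (m4, s2), (m5, s1), (m4, s0), (m5, s3).
M accepts in {m4} and N accepts in {s1, s3}; no reachable pair has both components accepting, so no string drives both machines to acceptance simultaneously and L(M) ∩ L(N) = ∅.
So no string is accepted by both, and the intersection is empty.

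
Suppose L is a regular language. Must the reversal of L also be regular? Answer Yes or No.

Yes

Reverse every transition of an NFA for L, make the old start state the unique accepting state, and add a fresh start state with ε-moves to the old accepting states; this NFA accepts Lᴿ.
So the regular languages are closed under reversal.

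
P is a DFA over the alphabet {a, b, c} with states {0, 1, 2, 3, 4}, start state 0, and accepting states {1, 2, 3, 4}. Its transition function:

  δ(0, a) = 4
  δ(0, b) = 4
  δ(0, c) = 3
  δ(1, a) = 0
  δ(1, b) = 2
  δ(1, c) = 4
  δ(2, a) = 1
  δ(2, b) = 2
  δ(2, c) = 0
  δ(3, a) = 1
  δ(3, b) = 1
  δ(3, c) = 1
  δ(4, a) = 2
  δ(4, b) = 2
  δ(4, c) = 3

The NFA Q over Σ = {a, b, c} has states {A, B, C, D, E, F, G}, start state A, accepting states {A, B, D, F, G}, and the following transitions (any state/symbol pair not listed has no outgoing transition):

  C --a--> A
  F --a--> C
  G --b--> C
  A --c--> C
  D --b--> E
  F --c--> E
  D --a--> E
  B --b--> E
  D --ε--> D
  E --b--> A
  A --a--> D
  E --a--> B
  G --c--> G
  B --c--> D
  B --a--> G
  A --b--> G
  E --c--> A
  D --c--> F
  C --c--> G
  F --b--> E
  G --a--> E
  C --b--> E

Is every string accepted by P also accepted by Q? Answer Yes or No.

The string c is in L(P) but not in L(Q).
So L(P) ⊄ L(Q).

No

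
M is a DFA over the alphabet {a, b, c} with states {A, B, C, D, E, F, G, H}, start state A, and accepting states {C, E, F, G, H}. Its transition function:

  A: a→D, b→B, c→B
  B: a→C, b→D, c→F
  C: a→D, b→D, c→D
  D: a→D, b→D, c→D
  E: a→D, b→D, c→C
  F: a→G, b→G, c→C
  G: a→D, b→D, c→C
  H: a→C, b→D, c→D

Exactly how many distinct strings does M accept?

The useful subgraph on states {A, B, C, F, G} is acyclic, so L(M) is finite; the longest accepting path visits 5 useful states, giving maximum string length 4.
Counting accepting paths from A by length: 4 of length 2, 6 of length 3, 4 of length 4. Total 14.

14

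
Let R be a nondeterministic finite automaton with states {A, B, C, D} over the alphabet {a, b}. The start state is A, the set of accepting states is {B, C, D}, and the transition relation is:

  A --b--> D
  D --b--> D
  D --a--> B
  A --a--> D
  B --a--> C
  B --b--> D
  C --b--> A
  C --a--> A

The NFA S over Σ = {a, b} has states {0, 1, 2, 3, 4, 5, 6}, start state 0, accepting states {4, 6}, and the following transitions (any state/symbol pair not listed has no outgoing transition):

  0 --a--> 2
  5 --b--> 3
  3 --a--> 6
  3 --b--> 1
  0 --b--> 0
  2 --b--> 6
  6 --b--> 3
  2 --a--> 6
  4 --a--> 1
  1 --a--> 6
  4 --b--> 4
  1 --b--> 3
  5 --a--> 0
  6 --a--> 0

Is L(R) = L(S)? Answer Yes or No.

The string a is accepted by R but rejected by S.
So L(R) ≠ L(S).

No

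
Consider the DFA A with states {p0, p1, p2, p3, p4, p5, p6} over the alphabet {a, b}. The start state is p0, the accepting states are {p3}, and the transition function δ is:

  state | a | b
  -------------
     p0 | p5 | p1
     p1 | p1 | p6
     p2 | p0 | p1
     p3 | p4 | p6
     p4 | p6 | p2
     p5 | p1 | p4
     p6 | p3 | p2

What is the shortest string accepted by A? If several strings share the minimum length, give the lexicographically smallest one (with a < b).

bba

A breadth-first search from p0 reaches an accepting state first via the path p0 → p1 → p6 → p3 on input bba.
No string of length < 3 is accepted (BFS exhausts all shorter strings without reaching an accepting state), and bba is the lexicographically least accepting string of length 3.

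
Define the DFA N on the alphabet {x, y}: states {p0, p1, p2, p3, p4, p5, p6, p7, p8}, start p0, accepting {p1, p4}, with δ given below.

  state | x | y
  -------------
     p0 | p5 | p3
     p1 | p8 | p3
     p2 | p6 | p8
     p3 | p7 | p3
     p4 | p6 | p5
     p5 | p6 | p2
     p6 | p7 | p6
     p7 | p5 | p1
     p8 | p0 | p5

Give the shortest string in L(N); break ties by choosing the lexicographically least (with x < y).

yxy

A breadth-first search from p0 reaches an accepting state first via the path p0 → p3 → p7 → p1 on input yxy.
No string of length < 3 is accepted (BFS exhausts all shorter strings without reaching an accepting state), and yxy is the lexicographically least accepting string of length 3.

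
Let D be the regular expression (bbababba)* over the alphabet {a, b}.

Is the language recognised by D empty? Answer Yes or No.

No

The empty string ε matches the expression, so it belongs to L(D).
Since L(D) contains at least one string, it is not empty.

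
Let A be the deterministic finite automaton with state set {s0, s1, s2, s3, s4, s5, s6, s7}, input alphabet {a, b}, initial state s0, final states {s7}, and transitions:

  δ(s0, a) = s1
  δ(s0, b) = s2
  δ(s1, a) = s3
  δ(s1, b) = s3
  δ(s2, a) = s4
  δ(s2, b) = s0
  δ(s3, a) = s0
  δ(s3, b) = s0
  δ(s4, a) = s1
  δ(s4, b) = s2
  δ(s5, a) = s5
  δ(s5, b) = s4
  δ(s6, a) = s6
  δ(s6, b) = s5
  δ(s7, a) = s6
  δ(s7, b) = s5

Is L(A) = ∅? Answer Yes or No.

Yes

The states reachable from the start state are {s0, s1, s2, s3, s4}.
None of the accepting states {s7} is reachable, so no string is accepted and L(A) = ∅.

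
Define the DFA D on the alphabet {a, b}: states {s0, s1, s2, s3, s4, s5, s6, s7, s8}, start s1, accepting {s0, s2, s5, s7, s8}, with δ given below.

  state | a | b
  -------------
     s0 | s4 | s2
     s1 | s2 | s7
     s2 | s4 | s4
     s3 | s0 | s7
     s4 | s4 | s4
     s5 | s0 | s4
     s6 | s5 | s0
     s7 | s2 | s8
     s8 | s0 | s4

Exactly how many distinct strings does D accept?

6

The useful subgraph on states {s0, s1, s2, s7, s8} is acyclic, so L(D) is finite; the longest accepting path visits 5 useful states, giving maximum string length 4.
Counting accepting paths from s1 by length: 2 of length 1, 2 of length 2, 1 of length 3, 1 of length 4. Total 6.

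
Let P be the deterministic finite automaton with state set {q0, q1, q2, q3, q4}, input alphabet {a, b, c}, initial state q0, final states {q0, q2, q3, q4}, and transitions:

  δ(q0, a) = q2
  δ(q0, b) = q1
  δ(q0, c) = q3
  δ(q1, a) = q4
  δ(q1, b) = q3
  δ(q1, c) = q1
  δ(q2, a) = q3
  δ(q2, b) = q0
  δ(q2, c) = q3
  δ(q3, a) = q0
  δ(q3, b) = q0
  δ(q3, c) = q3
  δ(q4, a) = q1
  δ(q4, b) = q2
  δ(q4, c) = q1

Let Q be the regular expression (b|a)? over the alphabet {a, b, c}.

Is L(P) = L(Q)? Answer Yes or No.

The string c is accepted by P but rejected by Q.
So L(P) ≠ L(Q).

No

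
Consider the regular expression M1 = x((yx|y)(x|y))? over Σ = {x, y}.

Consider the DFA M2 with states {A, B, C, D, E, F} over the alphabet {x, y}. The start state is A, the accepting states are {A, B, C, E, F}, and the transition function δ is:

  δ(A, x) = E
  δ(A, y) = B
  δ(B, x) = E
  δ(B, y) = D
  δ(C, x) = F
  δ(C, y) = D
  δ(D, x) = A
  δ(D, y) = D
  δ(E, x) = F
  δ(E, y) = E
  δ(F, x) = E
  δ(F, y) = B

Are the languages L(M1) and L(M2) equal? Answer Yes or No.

No

The empty string ε is accepted by M2 but rejected by M1.
So L(M1) ≠ L(M2).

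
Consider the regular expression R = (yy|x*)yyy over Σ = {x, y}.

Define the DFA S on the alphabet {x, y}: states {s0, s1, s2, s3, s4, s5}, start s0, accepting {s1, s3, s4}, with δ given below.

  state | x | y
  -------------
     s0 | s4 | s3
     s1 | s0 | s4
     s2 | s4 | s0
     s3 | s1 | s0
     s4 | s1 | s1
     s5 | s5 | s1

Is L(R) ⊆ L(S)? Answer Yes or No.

Yes

Converting the expression R to a DFA (subset construction, then merging equivalent states) gives the minimal DFA with states {r0, r1, r2, r3, r4, r5, r6, r7, r8}, start state r0, accepting states {r7, r8} and transitions r0: x→r1, y→r2; r1: x→r1, y→r3; r2: x→r4, y→r5; r3: x→r4, y→r6; r4: x→r4, y→r4; r5: x→r4, y→r7; r6: x→r4, y→r8; r7: x→r4, y→r6; r8: x→r4, y→r4.
Exploring the product automaton R × S from the start pair (r0, s0), following both machines on each input symbol, reaches 20 state pairs: (r0, s0), (r1, s4), (r2, s3), (r1, s1), (r3, s1), (r4, s1), (r5, s0), (r1, s0), (r3, s4), (r4, s0), (r6, s4), (r4, s4), (r7, s3), (r3, s3), (r6, s1), (r4, s3), (r8, s1), (r6, s0), (r8, s4), (r8, s3).
R accepts in {r7, r8} and S accepts in {s1, s3, s4}. The reachable pairs whose R-component is accepting are (r7, s3), (r8, s1), (r8, s4), (r8, s3); in each of them the S-component is accepting too, so the product for L(R) \ L(S) (R-component accepting, S-component rejecting) has no reachable accepting pair and the difference is empty.
Hence every string in L(R) is also in L(S).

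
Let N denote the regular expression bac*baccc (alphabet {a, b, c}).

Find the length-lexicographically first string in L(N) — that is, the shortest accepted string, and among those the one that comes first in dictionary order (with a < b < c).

By inspection of the expression, no string of length less than 7 matches, and babaccc is the lexicographically first match of length 7.

babaccc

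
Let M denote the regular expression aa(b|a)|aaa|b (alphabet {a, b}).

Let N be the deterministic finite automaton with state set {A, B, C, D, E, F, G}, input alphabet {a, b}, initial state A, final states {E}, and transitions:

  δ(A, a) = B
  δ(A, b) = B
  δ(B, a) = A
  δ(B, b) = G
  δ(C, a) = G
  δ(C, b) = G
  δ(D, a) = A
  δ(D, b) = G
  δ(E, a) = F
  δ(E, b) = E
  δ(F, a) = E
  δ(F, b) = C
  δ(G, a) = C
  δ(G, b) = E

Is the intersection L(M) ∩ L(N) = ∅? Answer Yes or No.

Yes

Converting the expression M to a DFA (subset construction, then merging equivalent states) gives the minimal DFA with states {m0, m1, m2, m3, m4}, start state m0, accepting states {m2} and transitions m0: a→m1, b→m2; m1: a→m3, b→m4; m2: a→m4, b→m4; m3: a→m2, b→m2; m4: a→m4, b→m4.
Exploring the product automaton M × N from the start pair (m0, A), following both machines on each input symbol, reaches 10 state pairs: (m0, A), (m1, B), (m2, B), (m3, A), (m4, G), (m4, A), (m4, C), (m4, E), (m4, B), (m4, F).
M accepts in {m2} and N accepts in {E}; no reachable pair has both components accepting, so no string drives both machines to acceptance simultaneously and L(M) ∩ L(N) = ∅.
So no string is accepted by both, and the intersection is empty.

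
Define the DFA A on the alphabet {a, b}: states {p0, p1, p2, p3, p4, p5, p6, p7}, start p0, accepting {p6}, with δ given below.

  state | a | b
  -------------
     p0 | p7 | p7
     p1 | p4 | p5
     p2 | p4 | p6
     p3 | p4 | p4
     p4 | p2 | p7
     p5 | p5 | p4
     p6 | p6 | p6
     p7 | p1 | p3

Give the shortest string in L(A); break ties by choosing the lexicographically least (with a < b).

aaaab

A breadth-first search from p0 reaches an accepting state first via the path p0 → p7 → p1 → p4 → p2 → p6 on input aaaab.
No string of length < 5 is accepted (BFS exhausts all shorter strings without reaching an accepting state), and aaaab is the lexicographically least accepting string of length 5.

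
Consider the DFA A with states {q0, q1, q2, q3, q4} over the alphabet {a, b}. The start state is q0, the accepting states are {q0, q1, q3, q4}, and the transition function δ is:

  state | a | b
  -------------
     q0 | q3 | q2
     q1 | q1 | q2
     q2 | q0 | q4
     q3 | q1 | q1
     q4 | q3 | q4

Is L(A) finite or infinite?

State q0 is reachable from the start and can reach an accepting state, and it lies on the cycle q0 → q2 → q0.
Traversing that cycle any number of times yields accepted strings of unbounded length, so the language is infinite.

infinite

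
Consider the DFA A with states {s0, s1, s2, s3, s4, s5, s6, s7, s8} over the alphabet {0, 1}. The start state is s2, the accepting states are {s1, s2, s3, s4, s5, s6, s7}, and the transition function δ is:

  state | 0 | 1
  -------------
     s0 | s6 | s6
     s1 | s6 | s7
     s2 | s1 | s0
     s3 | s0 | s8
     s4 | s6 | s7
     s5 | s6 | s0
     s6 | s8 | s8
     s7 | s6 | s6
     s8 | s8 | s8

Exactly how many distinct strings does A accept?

8

The useful subgraph on states {s0, s1, s2, s6, s7} is acyclic, so L(A) is finite; the longest accepting path visits 4 useful states, giving maximum string length 3.
Counting accepting paths from s2 by length: 1 of length 0, 1 of length 1, 4 of length 2, 2 of length 3. Total 8.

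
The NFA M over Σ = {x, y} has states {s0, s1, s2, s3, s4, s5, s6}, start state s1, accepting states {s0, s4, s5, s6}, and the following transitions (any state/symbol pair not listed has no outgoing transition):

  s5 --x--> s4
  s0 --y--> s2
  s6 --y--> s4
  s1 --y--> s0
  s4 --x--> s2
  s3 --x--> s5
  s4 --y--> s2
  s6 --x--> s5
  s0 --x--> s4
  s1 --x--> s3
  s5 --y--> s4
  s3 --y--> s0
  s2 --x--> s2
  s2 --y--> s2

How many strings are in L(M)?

The useful subgraph on states {s0, s1, s3, s4, s5} is acyclic, so L(M) is finite; the longest accepting path visits 4 useful states, giving maximum string length 3.
Counting accepting paths from s1 by length: 1 of length 1, 3 of length 2, 3 of length 3. Total 7.

7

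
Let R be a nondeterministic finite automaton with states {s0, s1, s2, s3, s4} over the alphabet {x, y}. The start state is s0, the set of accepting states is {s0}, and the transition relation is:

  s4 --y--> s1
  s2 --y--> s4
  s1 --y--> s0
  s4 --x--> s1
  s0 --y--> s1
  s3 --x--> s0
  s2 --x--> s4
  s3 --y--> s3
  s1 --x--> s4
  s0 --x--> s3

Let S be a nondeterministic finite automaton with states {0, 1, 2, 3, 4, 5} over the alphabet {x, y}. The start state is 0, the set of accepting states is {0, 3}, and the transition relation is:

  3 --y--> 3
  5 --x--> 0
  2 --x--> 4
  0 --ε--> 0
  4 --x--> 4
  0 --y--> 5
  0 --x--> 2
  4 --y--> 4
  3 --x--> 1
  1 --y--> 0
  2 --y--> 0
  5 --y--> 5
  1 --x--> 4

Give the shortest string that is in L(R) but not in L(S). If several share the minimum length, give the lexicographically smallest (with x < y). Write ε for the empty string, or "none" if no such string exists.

xx

The string xx is accepted by R but not by S.
No shorter string lies in the difference, and xx is the lexicographically first length-2 string in L(R) \ L(S).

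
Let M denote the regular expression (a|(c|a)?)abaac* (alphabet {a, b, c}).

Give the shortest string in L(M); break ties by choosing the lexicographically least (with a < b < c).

abaa

By inspection of the expression, no string of length less than 4 matches, and abaa is the lexicographically first match of length 4.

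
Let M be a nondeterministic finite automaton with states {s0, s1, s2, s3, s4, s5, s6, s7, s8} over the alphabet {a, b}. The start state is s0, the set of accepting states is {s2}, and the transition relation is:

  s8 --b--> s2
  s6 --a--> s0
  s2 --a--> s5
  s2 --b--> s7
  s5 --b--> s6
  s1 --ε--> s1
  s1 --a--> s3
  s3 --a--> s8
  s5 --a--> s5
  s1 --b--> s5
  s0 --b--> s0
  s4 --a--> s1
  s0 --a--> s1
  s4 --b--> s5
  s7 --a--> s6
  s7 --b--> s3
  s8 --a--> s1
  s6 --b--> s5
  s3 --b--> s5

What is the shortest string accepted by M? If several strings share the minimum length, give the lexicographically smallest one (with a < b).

A breadth-first search from s0 reaches an accepting state first via the path s0 → s1 → s3 → s8 → s2 on input aaab.
No string of length < 4 is accepted (BFS exhausts all shorter strings without reaching an accepting state), and aaab is the lexicographically least accepting string of length 4.

aaab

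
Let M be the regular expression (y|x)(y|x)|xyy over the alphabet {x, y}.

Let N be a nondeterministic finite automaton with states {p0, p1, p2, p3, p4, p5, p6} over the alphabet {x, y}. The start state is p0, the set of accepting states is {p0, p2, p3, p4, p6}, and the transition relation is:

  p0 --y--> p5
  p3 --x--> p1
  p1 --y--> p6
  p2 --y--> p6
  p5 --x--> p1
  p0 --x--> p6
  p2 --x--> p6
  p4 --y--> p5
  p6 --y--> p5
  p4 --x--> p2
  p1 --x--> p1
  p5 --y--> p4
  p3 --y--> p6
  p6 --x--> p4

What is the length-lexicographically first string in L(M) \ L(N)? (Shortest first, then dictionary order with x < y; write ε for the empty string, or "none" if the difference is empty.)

xy

The string xy is accepted by M but not by N.
No shorter string lies in the difference, and xy is the lexicographically first length-2 string in L(M) \ L(N).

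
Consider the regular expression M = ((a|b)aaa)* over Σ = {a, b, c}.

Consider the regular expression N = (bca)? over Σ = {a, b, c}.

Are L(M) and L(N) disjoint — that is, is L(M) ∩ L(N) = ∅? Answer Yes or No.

The empty string ε is accepted by both M and N.
Hence L(M) ∩ L(N) ≠ ∅.

No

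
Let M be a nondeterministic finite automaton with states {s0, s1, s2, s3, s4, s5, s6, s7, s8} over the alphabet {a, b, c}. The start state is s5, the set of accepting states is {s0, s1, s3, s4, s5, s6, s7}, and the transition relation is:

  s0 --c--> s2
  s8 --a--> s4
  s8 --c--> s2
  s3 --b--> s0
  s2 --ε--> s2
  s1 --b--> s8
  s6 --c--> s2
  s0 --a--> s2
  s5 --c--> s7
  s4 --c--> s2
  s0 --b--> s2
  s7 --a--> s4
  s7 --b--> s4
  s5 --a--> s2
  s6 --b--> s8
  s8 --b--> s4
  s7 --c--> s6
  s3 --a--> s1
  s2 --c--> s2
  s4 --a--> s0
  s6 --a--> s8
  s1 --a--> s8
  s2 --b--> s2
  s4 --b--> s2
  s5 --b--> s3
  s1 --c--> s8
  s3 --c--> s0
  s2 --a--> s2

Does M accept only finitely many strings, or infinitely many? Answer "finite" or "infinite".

finite

The useful states (reachable from s5 and able to reach an accepting state) are {s0, s1, s3, s4, s5, s6, s7, s8}.
Restricted to these states the transition graph has no cycle, so every accepting path has bounded length and L is finite.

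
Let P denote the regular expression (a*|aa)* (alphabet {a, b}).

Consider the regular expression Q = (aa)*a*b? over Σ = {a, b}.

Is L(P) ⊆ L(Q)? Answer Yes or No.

Converting the expression P to a DFA (subset construction, then merging equivalent states) gives the minimal DFA with states {p0, p1}, start state p0, accepting states {p0} and transitions p0: a→p0, b→p1; p1: a→p1, b→p1.
Converting the expression Q to a DFA (subset construction, then merging equivalent states) gives the minimal DFA with states {q0, q1, q2}, start state q0, accepting states {q0, q1} and transitions q0: a→q0, b→q1; q1: a→q2, b→q2; q2: a→q2, b→q2.
Exploring the product automaton P × Q from the start pair (p0, q0), following both machines on each input symbol, reaches 3 state pairs: (p0, q0), (p1, q1), (p1, q2).
P accepts in {p0} and Q accepts in {q0, q1}. The reachable pairs whose P-component is accepting are (p0, q0); in each of them the Q-component is accepting too, so the product for L(P) \ L(Q) (P-component accepting, Q-component rejecting) has no reachable accepting pair and the difference is empty.
Hence every string in L(P) is also in L(Q).

Yes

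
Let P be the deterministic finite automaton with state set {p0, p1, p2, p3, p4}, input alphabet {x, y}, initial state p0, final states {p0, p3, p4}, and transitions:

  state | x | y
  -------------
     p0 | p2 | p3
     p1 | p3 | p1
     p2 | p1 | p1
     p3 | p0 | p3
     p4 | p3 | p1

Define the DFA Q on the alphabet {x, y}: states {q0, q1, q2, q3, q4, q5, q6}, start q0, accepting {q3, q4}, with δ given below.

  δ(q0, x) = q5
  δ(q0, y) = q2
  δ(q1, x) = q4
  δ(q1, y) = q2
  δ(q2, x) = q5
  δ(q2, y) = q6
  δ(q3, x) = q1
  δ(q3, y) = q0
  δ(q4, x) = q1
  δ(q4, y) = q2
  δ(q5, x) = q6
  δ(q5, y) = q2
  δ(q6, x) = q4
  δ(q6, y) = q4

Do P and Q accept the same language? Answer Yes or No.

The empty string ε is accepted by P but rejected by Q.
So L(P) ≠ L(Q).

No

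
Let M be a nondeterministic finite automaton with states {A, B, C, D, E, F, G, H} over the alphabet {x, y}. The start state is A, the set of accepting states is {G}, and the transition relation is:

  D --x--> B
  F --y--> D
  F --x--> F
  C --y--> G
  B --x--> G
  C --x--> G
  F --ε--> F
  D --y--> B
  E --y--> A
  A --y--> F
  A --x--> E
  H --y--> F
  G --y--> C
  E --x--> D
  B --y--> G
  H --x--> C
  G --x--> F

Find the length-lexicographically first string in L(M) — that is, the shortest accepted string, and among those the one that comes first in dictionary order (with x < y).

A breadth-first search from A reaches an accepting state first via the path A → E → D → B → G on input xxxx.
No string of length < 4 is accepted (BFS exhausts all shorter strings without reaching an accepting state), and xxxx is the lexicographically least accepting string of length 4.

xxxx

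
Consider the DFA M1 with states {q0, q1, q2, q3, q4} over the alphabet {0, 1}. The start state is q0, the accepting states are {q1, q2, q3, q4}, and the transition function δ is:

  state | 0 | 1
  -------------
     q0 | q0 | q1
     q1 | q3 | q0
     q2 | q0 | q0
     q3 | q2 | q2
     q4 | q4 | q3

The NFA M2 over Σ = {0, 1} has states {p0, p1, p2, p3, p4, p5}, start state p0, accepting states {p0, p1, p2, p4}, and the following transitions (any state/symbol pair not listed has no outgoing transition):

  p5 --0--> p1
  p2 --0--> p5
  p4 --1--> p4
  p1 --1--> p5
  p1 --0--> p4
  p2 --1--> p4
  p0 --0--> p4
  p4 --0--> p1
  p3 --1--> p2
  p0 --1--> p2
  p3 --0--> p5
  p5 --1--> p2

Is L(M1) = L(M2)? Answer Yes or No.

The string 10 is accepted by M1 but rejected by M2.
So L(M1) ≠ L(M2).

No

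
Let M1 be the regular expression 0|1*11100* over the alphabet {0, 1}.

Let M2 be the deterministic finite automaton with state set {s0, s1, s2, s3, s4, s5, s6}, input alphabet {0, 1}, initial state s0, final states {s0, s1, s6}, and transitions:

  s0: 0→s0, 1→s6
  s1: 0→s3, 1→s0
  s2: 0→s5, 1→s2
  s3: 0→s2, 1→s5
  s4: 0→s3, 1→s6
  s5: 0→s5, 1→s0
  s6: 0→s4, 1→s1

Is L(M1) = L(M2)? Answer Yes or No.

The string 11110 is accepted by M1 but rejected by M2.
So L(M1) ≠ L(M2).

No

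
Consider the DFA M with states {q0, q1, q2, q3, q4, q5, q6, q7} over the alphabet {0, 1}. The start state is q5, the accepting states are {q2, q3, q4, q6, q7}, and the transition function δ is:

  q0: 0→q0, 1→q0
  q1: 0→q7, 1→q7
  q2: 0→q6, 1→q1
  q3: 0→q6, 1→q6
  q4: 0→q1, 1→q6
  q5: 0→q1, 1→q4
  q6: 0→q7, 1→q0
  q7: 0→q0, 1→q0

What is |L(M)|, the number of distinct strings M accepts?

7

The useful subgraph on states {q1, q4, q5, q6, q7} is acyclic, so L(M) is finite; the longest accepting path visits 4 useful states, giving maximum string length 3.
Counting accepting paths from q5 by length: 1 of length 1, 3 of length 2, 3 of length 3. Total 7.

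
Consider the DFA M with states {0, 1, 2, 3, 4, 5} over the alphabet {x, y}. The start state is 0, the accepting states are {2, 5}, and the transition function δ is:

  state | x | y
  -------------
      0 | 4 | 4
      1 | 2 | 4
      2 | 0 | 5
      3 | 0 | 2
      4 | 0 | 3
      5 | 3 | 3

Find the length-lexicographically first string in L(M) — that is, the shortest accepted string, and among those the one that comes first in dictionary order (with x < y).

xyy

A breadth-first search from 0 reaches an accepting state first via the path 0 → 4 → 3 → 2 on input xyy.
No string of length < 3 is accepted (BFS exhausts all shorter strings without reaching an accepting state), and xyy is the lexicographically least accepting string of length 3.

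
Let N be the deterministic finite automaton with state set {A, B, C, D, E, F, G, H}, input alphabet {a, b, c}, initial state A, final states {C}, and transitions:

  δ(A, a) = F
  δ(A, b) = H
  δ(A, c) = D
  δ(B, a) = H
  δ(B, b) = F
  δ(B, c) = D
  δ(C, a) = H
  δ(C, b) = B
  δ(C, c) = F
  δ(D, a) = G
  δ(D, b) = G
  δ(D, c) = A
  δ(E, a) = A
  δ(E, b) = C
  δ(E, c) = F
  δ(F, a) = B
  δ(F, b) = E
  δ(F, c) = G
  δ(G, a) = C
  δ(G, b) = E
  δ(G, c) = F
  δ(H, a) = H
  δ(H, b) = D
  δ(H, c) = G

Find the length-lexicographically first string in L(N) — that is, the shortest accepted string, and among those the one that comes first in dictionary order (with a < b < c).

abb

A breadth-first search from A reaches an accepting state first via the path A → F → E → C on input abb.
No string of length < 3 is accepted (BFS exhausts all shorter strings without reaching an accepting state), and abb is the lexicographically least accepting string of length 3.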